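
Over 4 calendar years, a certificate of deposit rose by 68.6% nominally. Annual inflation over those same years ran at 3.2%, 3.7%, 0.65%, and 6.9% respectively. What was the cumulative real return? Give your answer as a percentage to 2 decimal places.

46.42%

Cumulative inflation factor: 1.032 × 1.037 × 1.0065 × 1.069 ≈ 1.15146.
Nominal growth factor: 1.68600. Real growth factor = 1.68600 / 1.15146 ≈ 1.46422.
Total real return ≈ 46.4224%.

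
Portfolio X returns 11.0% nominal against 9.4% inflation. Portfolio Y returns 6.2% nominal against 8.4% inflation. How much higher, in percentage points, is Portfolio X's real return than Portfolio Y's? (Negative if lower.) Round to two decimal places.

Portfolio X real return: 1.110/1.094 − 1 = 1.463%.
Portfolio Y real return: 1.062/1.084 − 1 = -2.030%.
Difference: 1.463 − (-2.030) = 3.493 pp.

3.49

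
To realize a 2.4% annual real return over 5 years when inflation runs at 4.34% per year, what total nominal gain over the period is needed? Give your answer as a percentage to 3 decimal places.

Required annual nominal rate: (1+2.4%)(1+4.34%) − 1 = 6.84416%.
Cumulative over 5 years: (1 + 0.0684416)^5 − 1 ≈ 0.39237.

39.237%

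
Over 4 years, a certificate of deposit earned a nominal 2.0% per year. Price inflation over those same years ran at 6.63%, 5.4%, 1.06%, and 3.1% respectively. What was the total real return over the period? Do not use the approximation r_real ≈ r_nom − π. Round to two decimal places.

Cumulative inflation factor: 1.0663 × 1.054 × 1.0106 × 1.031 ≈ 1.17100.
Nominal growth factor: 1.08243. Real growth factor = 1.08243 / 1.17100 ≈ 0.92436.
Total real return ≈ -7.5637%.

-7.56%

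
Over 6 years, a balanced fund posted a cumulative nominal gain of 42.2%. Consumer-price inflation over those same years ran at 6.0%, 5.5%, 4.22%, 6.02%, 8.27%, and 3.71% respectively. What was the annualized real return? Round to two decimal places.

0.41%

Cumulative inflation factor: 1.060 × 1.055 × 1.0422 × 1.0602 × 1.0827 × 1.0371 ≈ 1.38748.
Nominal growth factor: 1.42200. Real growth factor = 1.42200 / 1.38748 ≈ 1.02488.
Annualized: 1.02488^(1/6) − 1 ≈ 0.00410.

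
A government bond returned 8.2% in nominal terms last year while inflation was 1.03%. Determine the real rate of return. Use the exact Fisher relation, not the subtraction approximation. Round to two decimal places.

7.10%

Real return via the Fisher equation: (1 + 8.2%)/(1 + 1.03%) − 1 = 1.082/1.0103 − 1 ≈ 0.07097.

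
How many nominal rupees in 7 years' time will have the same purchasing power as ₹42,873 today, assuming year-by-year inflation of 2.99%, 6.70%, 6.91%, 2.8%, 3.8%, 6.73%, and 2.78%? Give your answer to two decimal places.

₹58,958.61

Cumulative price-level factor: 1.0299 × 1.0670 × 1.0691 × 1.028 × 1.038 × 1.0673 × 1.0278 ≈ 1.3751921926.
Multiplying ₹42,873 by the price-level factor gives the future nominal sum.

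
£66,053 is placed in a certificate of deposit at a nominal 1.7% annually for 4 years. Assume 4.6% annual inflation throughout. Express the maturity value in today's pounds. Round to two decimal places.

Nominal value at maturity: £66,053 × (1 + 1.7%)^4 ≈ £70,660.44.
Price-level factor over 4 years: (1 + 4.6%)^4 ≈ 1.1970898215.
The maturity value deflated by that factor is the answer in today's purchasing power.

£59,026.85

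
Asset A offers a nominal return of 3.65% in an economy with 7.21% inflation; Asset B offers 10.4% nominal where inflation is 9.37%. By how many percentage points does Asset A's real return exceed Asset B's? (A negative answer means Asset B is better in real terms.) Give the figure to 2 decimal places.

Asset A real return: 1.0365/1.0721 − 1 = -3.321%.
Asset B real return: 1.104/1.0937 − 1 = 0.942%.
Difference: -3.321 − 0.942 = -4.263 pp.

-4.26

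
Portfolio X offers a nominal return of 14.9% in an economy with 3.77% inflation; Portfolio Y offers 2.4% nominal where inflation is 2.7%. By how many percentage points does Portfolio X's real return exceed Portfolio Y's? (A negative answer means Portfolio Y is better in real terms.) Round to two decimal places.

Portfolio X real return: 1.149/1.0377 − 1 = 10.726%.
Portfolio Y real return: 1.024/1.027 − 1 = -0.292%.
Difference: 10.726 − (-0.292) = 11.018 pp.

11.02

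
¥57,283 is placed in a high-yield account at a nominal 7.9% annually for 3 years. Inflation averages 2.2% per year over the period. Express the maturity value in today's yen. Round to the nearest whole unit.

Nominal value at maturity: ¥57,283 × (1 + 7.9%)^3 ≈ ¥71,960.
Price-level factor over 3 years: (1 + 2.2%)^3 = 1.067462648.
Dividing the nominal maturity value by the price-level factor gives the value in today's money.

¥67,412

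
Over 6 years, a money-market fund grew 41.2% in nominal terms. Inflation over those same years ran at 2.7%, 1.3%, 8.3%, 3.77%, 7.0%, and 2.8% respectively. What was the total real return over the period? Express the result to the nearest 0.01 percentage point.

Cumulative inflation factor: 1.027 × 1.013 × 1.083 × 1.0377 × 1.070 × 1.028 ≈ 1.28605.
Nominal growth factor: 1.41200. Real growth factor = 1.41200 / 1.28605 ≈ 1.09794.
Total real return ≈ 9.7938%.

9.79%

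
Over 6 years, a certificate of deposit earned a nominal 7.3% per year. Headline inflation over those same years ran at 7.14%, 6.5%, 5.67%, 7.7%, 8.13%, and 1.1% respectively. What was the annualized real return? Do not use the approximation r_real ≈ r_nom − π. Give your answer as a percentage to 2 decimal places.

1.21%

Cumulative inflation factor: 1.0714 × 1.065 × 1.0567 × 1.077 × 1.0813 × 1.011 ≈ 1.41960.
Nominal growth factor: 1.52615. Real growth factor = 1.52615 / 1.41960 ≈ 1.07506.
Annualized: 1.07506^(1/6) − 1 ≈ 0.01214.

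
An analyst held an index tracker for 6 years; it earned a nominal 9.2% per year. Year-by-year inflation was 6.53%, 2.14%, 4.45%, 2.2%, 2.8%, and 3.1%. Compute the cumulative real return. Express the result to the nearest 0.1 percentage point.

Cumulative inflation factor: 1.0653 × 1.0214 × 1.0445 × 1.022 × 1.028 × 1.031 ≈ 1.23106.
Nominal growth factor: 1.69565. Real growth factor = 1.69565 / 1.23106 ≈ 1.37739.
Total real return ≈ 37.7390%.

37.7%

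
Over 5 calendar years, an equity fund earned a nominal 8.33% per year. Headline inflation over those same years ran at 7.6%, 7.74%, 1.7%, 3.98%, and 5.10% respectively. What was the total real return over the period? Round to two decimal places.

Cumulative inflation factor: 1.076 × 1.0774 × 1.017 × 1.0398 × 1.0510 ≈ 1.28844.
Nominal growth factor: 1.49191. Real growth factor = 1.49191 / 1.28844 ≈ 1.15793.
Total real return ≈ 15.7926%.

15.79%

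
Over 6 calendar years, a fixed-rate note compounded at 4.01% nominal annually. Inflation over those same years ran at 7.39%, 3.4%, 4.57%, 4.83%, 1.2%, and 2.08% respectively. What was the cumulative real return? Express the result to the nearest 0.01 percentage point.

Cumulative inflation factor: 1.0739 × 1.034 × 1.0457 × 1.0483 × 1.012 × 1.0208 ≈ 1.25747.
Nominal growth factor: 1.26605. Real growth factor = 1.26605 / 1.25747 ≈ 1.00682.
Total real return ≈ 0.6821%.

0.68%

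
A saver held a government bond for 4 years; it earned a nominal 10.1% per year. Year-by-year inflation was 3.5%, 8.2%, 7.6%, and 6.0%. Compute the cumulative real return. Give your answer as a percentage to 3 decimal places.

15.044%

Cumulative inflation factor: 1.035 × 1.082 × 1.076 × 1.060 ≈ 1.27728.
Nominal growth factor: 1.46943. Real growth factor = 1.46943 / 1.27728 ≈ 1.15044.
Total real return ≈ 15.0439%.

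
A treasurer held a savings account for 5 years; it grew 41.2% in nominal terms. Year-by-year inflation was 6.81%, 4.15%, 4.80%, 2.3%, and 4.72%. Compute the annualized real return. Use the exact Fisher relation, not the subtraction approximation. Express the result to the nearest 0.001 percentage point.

Cumulative inflation factor: 1.0681 × 1.0415 × 1.0480 × 1.023 × 1.0472 ≈ 1.24893.
Nominal growth factor: 1.41200. Real growth factor = 1.41200 / 1.24893 ≈ 1.13057.
Annualized: 1.13057^(1/5) − 1 ≈ 0.02485.

2.485%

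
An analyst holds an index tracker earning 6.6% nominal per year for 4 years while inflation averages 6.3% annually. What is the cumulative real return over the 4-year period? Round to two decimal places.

The annual real rate is (1+6.6%)/(1+6.3%) − 1 = 0.2822%.
Compounded over 4 years: (1 + 0.002822)^4 − 1 ≈ 0.01134.

1.13%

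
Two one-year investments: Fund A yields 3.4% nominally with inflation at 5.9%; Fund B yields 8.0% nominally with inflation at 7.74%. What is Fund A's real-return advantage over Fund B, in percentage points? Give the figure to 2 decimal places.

Fund A real return: 1.034/1.059 − 1 = -2.361%.
Fund B real return: 1.080/1.0774 − 1 = 0.241%.
Difference: -2.361 − 0.241 = -2.602 pp.

-2.60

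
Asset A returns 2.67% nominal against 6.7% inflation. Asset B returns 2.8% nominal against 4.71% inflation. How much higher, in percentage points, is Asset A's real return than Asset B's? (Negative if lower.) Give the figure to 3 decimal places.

Asset A real return: 1.0267/1.067 − 1 = -3.7769%.
Asset B real return: 1.028/1.0471 − 1 = -1.8241%.
Difference: -3.7769 − (-1.8241) = -1.9528 pp.

-1.953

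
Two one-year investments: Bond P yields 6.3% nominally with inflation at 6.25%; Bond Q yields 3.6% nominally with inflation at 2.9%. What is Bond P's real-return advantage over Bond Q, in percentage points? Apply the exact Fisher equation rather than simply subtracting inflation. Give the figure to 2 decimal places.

Bond P real return: 1.063/1.0625 − 1 = 0.047%.
Bond Q real return: 1.036/1.029 − 1 = 0.680%.
Difference: 0.047 − 0.680 = -0.633 pp.

-0.63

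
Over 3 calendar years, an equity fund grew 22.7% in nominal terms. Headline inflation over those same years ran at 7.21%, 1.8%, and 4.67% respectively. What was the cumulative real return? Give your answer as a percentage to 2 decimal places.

7.41%

Cumulative inflation factor: 1.0721 × 1.018 × 1.0467 ≈ 1.14237.
Nominal growth factor: 1.22700. Real growth factor = 1.22700 / 1.14237 ≈ 1.07409.
Total real return ≈ 7.4087%.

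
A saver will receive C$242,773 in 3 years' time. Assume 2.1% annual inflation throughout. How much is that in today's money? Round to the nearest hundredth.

C$228,098.88

Price-level factor over 3 years: (1 + 2.1%)^3 = 1.064332261.
Purchasing power today: C$242,773 divided by that factor.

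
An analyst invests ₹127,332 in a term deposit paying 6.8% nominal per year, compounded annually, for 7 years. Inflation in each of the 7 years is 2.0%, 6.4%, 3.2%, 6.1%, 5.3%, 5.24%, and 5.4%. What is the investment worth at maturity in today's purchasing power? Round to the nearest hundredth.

Nominal value at maturity: ₹127,332 × (1 + 6.8%)^7 ≈ ₹201,807.05.
Price-level factor over 7 years: 1.020 × 1.064 × 1.032 × 1.061 × 1.053 × 1.0524 × 1.054 ≈ 1.3879911672.
Dividing the nominal maturity value by the price-level factor gives the value in today's money.

₹145,395.05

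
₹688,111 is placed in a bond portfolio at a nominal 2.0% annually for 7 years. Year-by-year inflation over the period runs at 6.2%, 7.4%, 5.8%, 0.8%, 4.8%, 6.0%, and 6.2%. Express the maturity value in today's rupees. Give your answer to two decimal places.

Nominal value at maturity: ₹688,111 × (1 + 2.0%)^7 ≈ ₹790,423.24.
Price-level factor over 7 years: 1.062 × 1.074 × 1.058 × 1.008 × 1.048 × 1.060 × 1.062 ≈ 1.4350487759.
The maturity value deflated by that factor is the answer in today's purchasing power.

₹550,798.87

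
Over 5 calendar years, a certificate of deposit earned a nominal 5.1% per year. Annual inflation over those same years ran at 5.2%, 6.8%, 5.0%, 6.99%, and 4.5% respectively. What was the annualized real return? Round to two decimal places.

-0.56%

Cumulative inflation factor: 1.052 × 1.068 × 1.050 × 1.0699 × 1.045 ≈ 1.31897.
Nominal growth factor: 1.28237. Real growth factor = 1.28237 / 1.31897 ≈ 0.97225.
Annualized: 0.97225^(1/5) − 1 ≈ -0.00561.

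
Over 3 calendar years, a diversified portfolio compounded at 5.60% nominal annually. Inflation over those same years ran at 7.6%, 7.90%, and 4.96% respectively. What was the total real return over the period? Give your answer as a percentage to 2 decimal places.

Cumulative inflation factor: 1.076 × 1.0790 × 1.0496 ≈ 1.21859.
Nominal growth factor: 1.17758. Real growth factor = 1.17758 / 1.21859 ≈ 0.96635.
Total real return ≈ -3.3651%.

-3.37%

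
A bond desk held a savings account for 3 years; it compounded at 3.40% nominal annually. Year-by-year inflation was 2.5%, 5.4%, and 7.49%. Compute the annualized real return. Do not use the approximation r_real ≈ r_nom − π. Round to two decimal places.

-1.63%

Cumulative inflation factor: 1.025 × 1.054 × 1.0749 ≈ 1.16127.
Nominal growth factor: 1.10551. Real growth factor = 1.10551 / 1.16127 ≈ 0.95198.
Annualized: 0.95198^(1/3) − 1 ≈ -0.01627.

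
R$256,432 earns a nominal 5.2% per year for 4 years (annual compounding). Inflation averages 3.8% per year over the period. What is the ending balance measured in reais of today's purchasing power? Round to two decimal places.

R$270,548.90

Nominal value at maturity: R$256,432 × (1 + 5.2%)^4 ≈ R$314,076.31.
Price-level factor over 4 years: (1 + 3.8%)^4 ≈ 1.1608855731.
Dividing the nominal maturity value by the price-level factor gives the value in today's money.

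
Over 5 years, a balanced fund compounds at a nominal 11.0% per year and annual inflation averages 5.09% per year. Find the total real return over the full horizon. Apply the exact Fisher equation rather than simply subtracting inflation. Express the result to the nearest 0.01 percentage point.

31.46%

The annual real rate is (1+11.0%)/(1+5.09%) − 1 = 5.6238%.
Compounded over 5 years: (1 + 0.056238)^5 − 1 ≈ 0.31464.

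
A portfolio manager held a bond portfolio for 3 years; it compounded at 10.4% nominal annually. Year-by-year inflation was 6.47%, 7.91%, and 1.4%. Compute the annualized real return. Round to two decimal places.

4.92%

Cumulative inflation factor: 1.0647 × 1.0791 × 1.014 ≈ 1.16500.
Nominal growth factor: 1.34557. Real growth factor = 1.34557 / 1.16500 ≈ 1.15500.
Annualized: 1.15500^(1/3) − 1 ≈ 0.04920.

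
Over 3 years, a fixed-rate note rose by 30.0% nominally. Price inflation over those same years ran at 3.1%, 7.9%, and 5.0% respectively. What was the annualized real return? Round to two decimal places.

Cumulative inflation factor: 1.031 × 1.079 × 1.050 ≈ 1.16807.
Nominal growth factor: 1.30000. Real growth factor = 1.30000 / 1.16807 ≈ 1.11295.
Annualized: 1.11295^(1/3) − 1 ≈ 0.03631.

3.63%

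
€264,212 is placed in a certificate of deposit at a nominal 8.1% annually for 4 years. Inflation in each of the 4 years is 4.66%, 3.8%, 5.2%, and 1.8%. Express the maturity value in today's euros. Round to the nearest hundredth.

€310,108.53

Nominal value at maturity: €264,212 × (1 + 8.1%)^4 ≈ €360,790.68.
Price-level factor over 4 years: 1.0466 × 1.038 × 1.052 × 1.018 ≈ 1.1634335991.
Dividing the nominal maturity value by the price-level factor gives the value in today's money.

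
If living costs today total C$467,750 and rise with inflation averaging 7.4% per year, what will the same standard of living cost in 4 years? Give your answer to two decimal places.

Cumulative price-level factor: (1+7.4%)^4 ≈ 1.3305068826.
The nominal amount required is C$467,750 scaled up by that factor.

C$622,344.59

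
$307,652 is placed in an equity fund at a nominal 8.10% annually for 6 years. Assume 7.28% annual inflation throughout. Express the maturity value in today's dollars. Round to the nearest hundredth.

$322,033.70

Nominal value at maturity: $307,652 × (1 + 8.10%)^6 ≈ $490,923.60.
Price-level factor over 6 years: (1 + 7.28%)^6 ≈ 1.5244479094.
Dividing the nominal maturity value by the price-level factor gives the value in today's money.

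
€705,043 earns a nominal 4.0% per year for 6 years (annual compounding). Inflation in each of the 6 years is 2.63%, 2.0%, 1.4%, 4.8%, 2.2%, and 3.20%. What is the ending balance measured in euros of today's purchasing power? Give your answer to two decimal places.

Nominal value at maturity: €705,043 × (1 + 4.0%)^6 ≈ €892,104.32.
Price-level factor over 6 years: 1.0263 × 1.020 × 1.014 × 1.048 × 1.022 × 1.0320 ≈ 1.1732871963.
The maturity value deflated by that factor is the answer in today's purchasing power.

€760,346.08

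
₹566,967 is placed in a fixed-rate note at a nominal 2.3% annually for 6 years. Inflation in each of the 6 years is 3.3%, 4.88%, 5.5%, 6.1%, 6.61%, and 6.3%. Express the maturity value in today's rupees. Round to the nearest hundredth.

₹472,845.80

Nominal value at maturity: ₹566,967 × (1 + 2.3%)^6 ≈ ₹649,847.70.
Price-level factor over 6 years: 1.033 × 1.0488 × 1.055 × 1.061 × 1.0661 × 1.063 ≈ 1.3743332432.
Dividing the nominal maturity value by the price-level factor gives the value in today's money.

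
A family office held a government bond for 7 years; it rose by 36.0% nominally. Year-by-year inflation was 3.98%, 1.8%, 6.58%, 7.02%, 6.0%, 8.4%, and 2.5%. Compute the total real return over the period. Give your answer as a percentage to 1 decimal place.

Cumulative inflation factor: 1.0398 × 1.018 × 1.0658 × 1.0702 × 1.060 × 1.084 × 1.025 ≈ 1.42199.
Nominal growth factor: 1.36000. Real growth factor = 1.36000 / 1.42199 ≈ 0.95640.
Total real return ≈ -4.3595%.

-4.4%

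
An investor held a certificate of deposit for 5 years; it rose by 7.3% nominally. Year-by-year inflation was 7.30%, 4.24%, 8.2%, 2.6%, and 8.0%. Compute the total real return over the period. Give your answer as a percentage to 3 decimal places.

Cumulative inflation factor: 1.0730 × 1.0424 × 1.082 × 1.026 × 1.080 ≈ 1.34101.
Nominal growth factor: 1.07300. Real growth factor = 1.07300 / 1.34101 ≈ 0.80014.
Total real return ≈ -19.9858%.

-19.986%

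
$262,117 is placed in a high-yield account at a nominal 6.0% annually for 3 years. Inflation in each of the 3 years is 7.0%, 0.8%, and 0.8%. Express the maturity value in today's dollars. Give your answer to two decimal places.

Nominal value at maturity: $262,117 × (1 + 6.0%)^3 ≈ $312,185.54.
Price-level factor over 3 years: 1.070 × 1.008 × 1.008 = 1.08718848.
Dividing the nominal maturity value by the price-level factor gives the value in today's money.

$287,149.42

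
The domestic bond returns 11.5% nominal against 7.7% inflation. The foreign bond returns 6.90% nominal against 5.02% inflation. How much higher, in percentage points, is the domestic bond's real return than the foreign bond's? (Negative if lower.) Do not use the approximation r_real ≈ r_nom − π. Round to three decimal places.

The domestic bond real return: 1.115/1.077 − 1 = 3.5283%.
The foreign bond real return: 1.0690/1.0502 − 1 = 1.7901%.
Difference: 3.5283 − 1.7901 = 1.7382 pp.

1.738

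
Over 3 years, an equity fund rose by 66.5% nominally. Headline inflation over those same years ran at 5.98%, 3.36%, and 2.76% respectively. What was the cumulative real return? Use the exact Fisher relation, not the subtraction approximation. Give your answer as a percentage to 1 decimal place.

47.9%

Cumulative inflation factor: 1.0598 × 1.0336 × 1.0276 ≈ 1.12564.
Nominal growth factor: 1.66500. Real growth factor = 1.66500 / 1.12564 ≈ 1.47916.
Total real return ≈ 47.9155%.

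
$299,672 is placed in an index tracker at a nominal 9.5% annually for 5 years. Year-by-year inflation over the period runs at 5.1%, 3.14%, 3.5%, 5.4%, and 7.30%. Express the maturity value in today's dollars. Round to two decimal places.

Nominal value at maturity: $299,672 × (1 + 9.5%)^5 ≈ $471,755.27.
Price-level factor over 5 years: 1.051 × 1.0314 × 1.035 × 1.054 × 1.0730 ≈ 1.2688507062.
The maturity value deflated by that factor is the answer in today's purchasing power.

$371,797.30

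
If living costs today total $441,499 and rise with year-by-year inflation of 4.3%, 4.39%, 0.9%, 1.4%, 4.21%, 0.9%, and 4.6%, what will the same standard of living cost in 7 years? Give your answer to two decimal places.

Cumulative price-level factor: 1.043 × 1.0439 × 1.009 × 1.014 × 1.0421 × 1.009 × 1.046 ≈ 1.2251931892.
Multiplying $441,499 by the price-level factor gives the future nominal sum.

$540,921.57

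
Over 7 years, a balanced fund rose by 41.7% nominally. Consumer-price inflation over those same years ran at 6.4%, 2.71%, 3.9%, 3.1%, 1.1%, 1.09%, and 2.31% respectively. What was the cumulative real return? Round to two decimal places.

15.76%

Cumulative inflation factor: 1.064 × 1.0271 × 1.039 × 1.031 × 1.011 × 1.0109 × 1.0231 ≈ 1.22407.
Nominal growth factor: 1.41700. Real growth factor = 1.41700 / 1.22407 ≈ 1.15761.
Total real return ≈ 15.7614%.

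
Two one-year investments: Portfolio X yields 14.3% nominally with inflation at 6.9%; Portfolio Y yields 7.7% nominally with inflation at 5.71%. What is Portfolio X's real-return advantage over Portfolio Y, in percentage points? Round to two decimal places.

Portfolio X real return: 1.143/1.069 − 1 = 6.922%.
Portfolio Y real return: 1.077/1.0571 − 1 = 1.883%.
Difference: 6.922 − 1.883 = 5.039 pp.

5.04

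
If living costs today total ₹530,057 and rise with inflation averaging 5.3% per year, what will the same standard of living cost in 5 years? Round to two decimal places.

₹686,221.67

Cumulative price-level factor: (1+5.3%)^5 ≈ 1.2946186406.
Multiplying ₹530,057 by the price-level factor gives the future nominal sum.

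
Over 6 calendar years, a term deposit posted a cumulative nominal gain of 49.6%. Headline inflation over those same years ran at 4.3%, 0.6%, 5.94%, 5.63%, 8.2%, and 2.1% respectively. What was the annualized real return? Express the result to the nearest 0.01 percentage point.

Cumulative inflation factor: 1.043 × 1.006 × 1.0594 × 1.0563 × 1.082 × 1.021 ≈ 1.29713.
Nominal growth factor: 1.49600. Real growth factor = 1.49600 / 1.29713 ≈ 1.15332.
Annualized: 1.15332^(1/6) − 1 ≈ 0.02406.

2.41%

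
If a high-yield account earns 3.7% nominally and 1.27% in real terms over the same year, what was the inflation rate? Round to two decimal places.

From (1+r_nom) = (1+r_real)(1+π), we get 1+π = (1 + 3.7%)/(1 + 1.27%) = 1.037/1.0127 ≈ 1.02400.
So π ≈ 2.3995%.

2.40%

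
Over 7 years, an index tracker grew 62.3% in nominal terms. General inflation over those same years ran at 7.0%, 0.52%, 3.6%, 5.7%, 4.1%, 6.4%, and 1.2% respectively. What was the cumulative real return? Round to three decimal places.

22.935%

Cumulative inflation factor: 1.070 × 1.0052 × 1.036 × 1.057 × 1.041 × 1.064 × 1.012 ≈ 1.32021.
Nominal growth factor: 1.62300. Real growth factor = 1.62300 / 1.32021 ≈ 1.22935.
Total real return ≈ 22.9347%.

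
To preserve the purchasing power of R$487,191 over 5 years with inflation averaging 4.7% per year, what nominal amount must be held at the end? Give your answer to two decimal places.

R$612,960.75

Cumulative price-level factor: (1+4.7%)^5 ≈ 1.2581528578.
Multiplying R$487,191 by the price-level factor gives the future nominal sum.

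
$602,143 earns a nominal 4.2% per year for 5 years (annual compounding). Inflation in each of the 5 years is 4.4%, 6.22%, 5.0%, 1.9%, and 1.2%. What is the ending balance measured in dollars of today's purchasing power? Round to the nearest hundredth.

$616,009.55

Nominal value at maturity: $602,143 × (1 + 4.2%)^5 ≈ $739,670.40.
Price-level factor over 5 years: 1.044 × 1.0622 × 1.050 × 1.019 × 1.012 ≈ 1.2007450123.
Dividing the nominal maturity value by the price-level factor gives the value in today's money.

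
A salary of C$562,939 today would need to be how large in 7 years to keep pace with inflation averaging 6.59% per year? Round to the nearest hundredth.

Cumulative price-level factor: (1+6.59%)^7 ≈ 1.5632024803.
The nominal amount required is C$562,939 scaled up by that factor.

C$879,987.64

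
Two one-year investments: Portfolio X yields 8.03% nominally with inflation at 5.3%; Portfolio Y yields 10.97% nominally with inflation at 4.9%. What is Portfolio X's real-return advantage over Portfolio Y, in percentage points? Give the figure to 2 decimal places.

Portfolio X real return: 1.0803/1.053 − 1 = 2.593%.
Portfolio Y real return: 1.1097/1.049 − 1 = 5.786%.
Difference: 2.593 − 5.786 = -3.193 pp.

-3.19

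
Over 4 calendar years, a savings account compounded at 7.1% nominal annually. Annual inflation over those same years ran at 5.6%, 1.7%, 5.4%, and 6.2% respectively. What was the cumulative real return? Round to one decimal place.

Cumulative inflation factor: 1.056 × 1.017 × 1.054 × 1.062 ≈ 1.20213.
Nominal growth factor: 1.31570. Real growth factor = 1.31570 / 1.20213 ≈ 1.09448.
Total real return ≈ 9.4480%.

9.4%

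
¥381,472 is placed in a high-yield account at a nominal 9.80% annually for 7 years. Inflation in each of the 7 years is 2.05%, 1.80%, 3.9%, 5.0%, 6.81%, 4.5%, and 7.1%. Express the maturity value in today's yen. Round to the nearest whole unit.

¥541,746

Nominal value at maturity: ¥381,472 × (1 + 9.80%)^7 ≈ ¥733,971.
Price-level factor over 7 years: 1.0205 × 1.0180 × 1.039 × 1.050 × 1.0681 × 1.045 × 1.071 ≈ 1.3548253373.
The maturity value deflated by that factor is the answer in today's purchasing power.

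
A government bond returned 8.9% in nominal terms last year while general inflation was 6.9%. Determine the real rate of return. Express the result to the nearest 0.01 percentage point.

1.87%

Real return via the Fisher equation: (1 + 8.9%)/(1 + 6.9%) − 1 = 1.089/1.069 − 1 ≈ 0.01871.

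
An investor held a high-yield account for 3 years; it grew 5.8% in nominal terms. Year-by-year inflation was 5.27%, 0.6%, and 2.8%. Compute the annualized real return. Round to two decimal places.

Cumulative inflation factor: 1.0527 × 1.006 × 1.028 ≈ 1.08867.
Nominal growth factor: 1.05800. Real growth factor = 1.05800 / 1.08867 ≈ 0.97183.
Annualized: 0.97183^(1/3) − 1 ≈ -0.00948.

-0.95%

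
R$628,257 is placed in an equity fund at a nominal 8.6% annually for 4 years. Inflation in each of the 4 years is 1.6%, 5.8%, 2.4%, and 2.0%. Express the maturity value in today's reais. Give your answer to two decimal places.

Nominal value at maturity: R$628,257 × (1 + 8.6%)^4 ≈ R$873,889.73.
Price-level factor over 4 years: 1.016 × 1.058 × 1.024 × 1.020 ≈ 1.1227407974.
Dividing the nominal maturity value by the price-level factor gives the value in today's money.

R$778,353.95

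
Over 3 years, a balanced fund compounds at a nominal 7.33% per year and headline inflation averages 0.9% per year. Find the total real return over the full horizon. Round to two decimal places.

20.36%

The annual real rate is (1+7.33%)/(1+0.9%) − 1 = 6.3726%.
Compounded over 3 years: (1 + 0.063726)^3 − 1 ≈ 0.20362.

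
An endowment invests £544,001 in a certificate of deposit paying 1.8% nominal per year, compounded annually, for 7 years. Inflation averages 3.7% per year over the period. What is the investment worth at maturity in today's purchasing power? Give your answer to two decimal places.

£477,950.42

Nominal value at maturity: £544,001 × (1 + 1.8%)^7 ≈ £616,359.57.
Price-level factor over 7 years: (1 + 3.7%)^7 ≈ 1.2895889249.
The maturity value deflated by that factor is the answer in today's purchasing power.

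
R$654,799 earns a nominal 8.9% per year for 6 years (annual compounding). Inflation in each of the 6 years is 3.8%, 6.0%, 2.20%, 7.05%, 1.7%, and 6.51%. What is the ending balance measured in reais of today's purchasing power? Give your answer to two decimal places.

R$837,573.95

Nominal value at maturity: R$654,799 × (1 + 8.9%)^6 ≈ R$1,092,132.39.
Price-level factor over 6 years: 1.038 × 1.060 × 1.0220 × 1.0705 × 1.017 × 1.0651 ≈ 1.3039235340.
The maturity value deflated by that factor is the answer in today's purchasing power.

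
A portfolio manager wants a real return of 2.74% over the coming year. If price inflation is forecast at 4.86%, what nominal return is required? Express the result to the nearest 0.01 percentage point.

7.73%

By the Fisher equation, 1 + r_nom = (1 + 2.74%)(1 + 4.86%) = 1.0274 × 1.0486 = 1.07733164.
So r_nom = 7.733164%.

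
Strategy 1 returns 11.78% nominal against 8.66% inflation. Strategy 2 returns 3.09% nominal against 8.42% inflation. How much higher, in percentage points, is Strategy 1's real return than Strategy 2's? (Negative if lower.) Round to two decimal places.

7.79

Strategy 1 real return: 1.1178/1.0866 − 1 = 2.871%.
Strategy 2 real return: 1.0309/1.0842 − 1 = -4.916%.
Difference: 2.871 − (-4.916) = 7.787 pp.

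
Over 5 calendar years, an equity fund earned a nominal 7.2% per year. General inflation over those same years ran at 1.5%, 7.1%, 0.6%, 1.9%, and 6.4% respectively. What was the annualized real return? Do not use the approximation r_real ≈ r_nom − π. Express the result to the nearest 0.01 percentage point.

Cumulative inflation factor: 1.015 × 1.071 × 1.006 × 1.019 × 1.064 ≈ 1.18568.
Nominal growth factor: 1.41571. Real growth factor = 1.41571 / 1.18568 ≈ 1.19400.
Annualized: 1.19400^(1/5) − 1 ≈ 0.03610.

3.61%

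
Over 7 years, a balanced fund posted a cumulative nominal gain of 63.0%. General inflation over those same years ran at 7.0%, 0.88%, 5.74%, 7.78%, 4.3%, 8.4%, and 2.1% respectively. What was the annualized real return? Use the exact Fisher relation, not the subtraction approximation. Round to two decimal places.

1.99%

Cumulative inflation factor: 1.070 × 1.0088 × 1.0574 × 1.0778 × 1.043 × 1.084 × 1.021 ≈ 1.42006.
Nominal growth factor: 1.63000. Real growth factor = 1.63000 / 1.42006 ≈ 1.14784.
Annualized: 1.14784^(1/7) − 1 ≈ 0.01989.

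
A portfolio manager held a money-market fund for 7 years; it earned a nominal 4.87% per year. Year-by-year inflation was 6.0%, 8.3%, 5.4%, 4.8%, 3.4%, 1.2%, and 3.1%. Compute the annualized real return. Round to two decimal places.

0.28%

Cumulative inflation factor: 1.060 × 1.083 × 1.054 × 1.048 × 1.034 × 1.012 × 1.031 ≈ 1.36803.
Nominal growth factor: 1.39495. Real growth factor = 1.39495 / 1.36803 ≈ 1.01968.
Annualized: 1.01968^(1/7) − 1 ≈ 0.00279.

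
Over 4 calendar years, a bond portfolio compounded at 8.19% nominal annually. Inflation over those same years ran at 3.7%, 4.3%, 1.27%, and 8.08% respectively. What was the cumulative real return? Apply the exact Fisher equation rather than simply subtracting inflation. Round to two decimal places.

Cumulative inflation factor: 1.037 × 1.043 × 1.0127 × 1.0808 ≈ 1.18383.
Nominal growth factor: 1.37009. Real growth factor = 1.37009 / 1.18383 ≈ 1.15734.
Total real return ≈ 15.7335%.

15.73%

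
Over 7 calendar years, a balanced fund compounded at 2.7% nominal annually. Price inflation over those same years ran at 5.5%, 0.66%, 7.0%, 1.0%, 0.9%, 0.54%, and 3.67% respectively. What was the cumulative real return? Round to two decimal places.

Cumulative inflation factor: 1.055 × 1.0066 × 1.070 × 1.010 × 1.009 × 1.0054 × 1.0367 ≈ 1.20697.
Nominal growth factor: 1.20502. Real growth factor = 1.20502 / 1.20697 ≈ 0.99838.
Total real return ≈ -0.1621%.

-0.16%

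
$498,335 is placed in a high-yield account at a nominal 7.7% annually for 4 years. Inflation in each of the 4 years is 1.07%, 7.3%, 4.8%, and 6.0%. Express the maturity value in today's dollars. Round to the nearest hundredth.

$556,538.31

Nominal value at maturity: $498,335 × (1 + 7.7%)^4 ≈ $670,477.49.
Price-level factor over 4 years: 1.0107 × 1.073 × 1.048 × 1.060 ≈ 1.2047283644.
Dividing the nominal maturity value by the price-level factor gives the value in today's money.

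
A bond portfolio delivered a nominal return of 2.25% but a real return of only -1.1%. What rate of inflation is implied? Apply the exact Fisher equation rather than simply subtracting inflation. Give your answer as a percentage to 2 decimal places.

From (1+r_nom) = (1+r_real)(1+π), we get 1+π = (1 + 2.25%)/(1 − 1.1%) = 1.0225/0.989 ≈ 1.03387.
So π ≈ 3.3873%.

3.39%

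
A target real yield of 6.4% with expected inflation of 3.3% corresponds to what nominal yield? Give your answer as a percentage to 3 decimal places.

By the Fisher equation, 1 + r_nom = (1 + 6.4%)(1 + 3.3%) = 1.064 × 1.033 = 1.099112.
So r_nom = 9.9112%.

9.911%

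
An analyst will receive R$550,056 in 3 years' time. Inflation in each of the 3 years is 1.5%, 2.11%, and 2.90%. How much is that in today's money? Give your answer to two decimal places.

Price-level factor over 3 years: 1.015 × 1.0211 × 1.0290 = 1.0664725785.
Purchasing power today: R$550,056 divided by that factor.

R$515,771.35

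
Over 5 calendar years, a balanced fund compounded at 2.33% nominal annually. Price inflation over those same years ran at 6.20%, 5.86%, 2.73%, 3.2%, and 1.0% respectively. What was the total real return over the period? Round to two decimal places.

-6.79%

Cumulative inflation factor: 1.0620 × 1.0586 × 1.0273 × 1.032 × 1.010 ≈ 1.20380.
Nominal growth factor: 1.12206. Real growth factor = 1.12206 / 1.20380 ≈ 0.93209.
Total real return ≈ -6.7905%.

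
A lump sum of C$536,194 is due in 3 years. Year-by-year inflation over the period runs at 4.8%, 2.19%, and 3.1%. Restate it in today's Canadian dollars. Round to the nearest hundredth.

Price-level factor over 3 years: 1.048 × 1.0219 × 1.031 = 1.1041506872.
Purchasing power today: C$536,194 divided by that factor.

C$485,616.69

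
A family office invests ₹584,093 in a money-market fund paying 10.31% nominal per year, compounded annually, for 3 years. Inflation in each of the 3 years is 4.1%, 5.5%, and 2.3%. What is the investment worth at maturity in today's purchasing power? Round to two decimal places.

Nominal value at maturity: ₹584,093 × (1 + 10.31%)^3 ≈ ₹784,019.12.
Price-level factor over 3 years: 1.041 × 1.055 × 1.023 = 1.123514865.
The maturity value deflated by that factor is the answer in today's purchasing power.

₹697,827.10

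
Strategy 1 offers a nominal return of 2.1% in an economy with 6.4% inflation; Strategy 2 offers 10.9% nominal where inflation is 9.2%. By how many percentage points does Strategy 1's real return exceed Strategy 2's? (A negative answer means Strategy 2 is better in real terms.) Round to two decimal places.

Strategy 1 real return: 1.021/1.064 − 1 = -4.041%.
Strategy 2 real return: 1.109/1.092 − 1 = 1.557%.
Difference: -4.041 − 1.557 = -5.598 pp.

-5.60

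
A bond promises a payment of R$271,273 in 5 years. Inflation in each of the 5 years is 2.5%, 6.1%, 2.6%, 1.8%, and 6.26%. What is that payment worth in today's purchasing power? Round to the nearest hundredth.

Price-level factor over 5 years: 1.025 × 1.061 × 1.026 × 1.018 × 1.0626 ≈ 1.2069914666.
Purchasing power today: R$271,273 divided by that factor.

R$224,751.38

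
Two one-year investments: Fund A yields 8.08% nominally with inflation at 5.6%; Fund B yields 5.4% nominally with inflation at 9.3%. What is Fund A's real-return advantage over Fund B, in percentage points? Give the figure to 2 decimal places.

Fund A real return: 1.0808/1.056 − 1 = 2.348%.
Fund B real return: 1.054/1.093 − 1 = -3.568%.
Difference: 2.348 − (-3.568) = 5.916 pp.

5.92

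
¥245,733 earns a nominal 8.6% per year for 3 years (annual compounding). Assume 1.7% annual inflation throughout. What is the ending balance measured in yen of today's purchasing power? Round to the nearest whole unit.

¥299,220

Nominal value at maturity: ¥245,733 × (1 + 8.6%)^3 ≈ ¥314,741.
Price-level factor over 3 years: (1 + 1.7%)^3 = 1.051871913.
The maturity value deflated by that factor is the answer in today's purchasing power.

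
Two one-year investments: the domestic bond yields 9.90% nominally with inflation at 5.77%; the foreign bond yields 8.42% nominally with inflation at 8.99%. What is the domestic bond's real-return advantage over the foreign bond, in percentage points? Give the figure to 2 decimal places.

4.43

The domestic bond real return: 1.0990/1.0577 − 1 = 3.905%.
The foreign bond real return: 1.0842/1.0899 − 1 = -0.523%.
Difference: 3.905 − (-0.523) = 4.428 pp.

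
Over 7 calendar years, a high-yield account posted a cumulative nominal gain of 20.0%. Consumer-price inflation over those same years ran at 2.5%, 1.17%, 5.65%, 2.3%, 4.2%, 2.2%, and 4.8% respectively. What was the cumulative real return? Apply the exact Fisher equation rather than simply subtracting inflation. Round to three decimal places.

Cumulative inflation factor: 1.025 × 1.0117 × 1.0565 × 1.023 × 1.042 × 1.022 × 1.048 ≈ 1.25084.
Nominal growth factor: 1.20000. Real growth factor = 1.20000 / 1.25084 ≈ 0.95936.
Total real return ≈ -4.0642%.

-4.064%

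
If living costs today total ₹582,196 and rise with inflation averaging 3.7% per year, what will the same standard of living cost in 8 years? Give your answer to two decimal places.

Cumulative price-level factor: (1+3.7%)^8 ≈ 1.3373037151.
The nominal amount required is ₹582,196 scaled up by that factor.

₹778,572.87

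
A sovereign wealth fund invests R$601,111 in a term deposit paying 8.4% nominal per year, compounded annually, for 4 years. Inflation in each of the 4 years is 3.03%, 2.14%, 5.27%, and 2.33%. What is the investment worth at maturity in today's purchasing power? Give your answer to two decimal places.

R$732,157.73

Nominal value at maturity: R$601,111 × (1 + 8.4%)^4 ≈ R$829,987.98.
Price-level factor over 4 years: 1.0303 × 1.0214 × 1.0527 × 1.0233 ≈ 1.1336190891.
Dividing the nominal maturity value by the price-level factor gives the value in today's money.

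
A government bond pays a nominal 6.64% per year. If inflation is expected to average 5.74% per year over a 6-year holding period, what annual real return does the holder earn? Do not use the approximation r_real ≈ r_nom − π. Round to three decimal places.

With constant rates the annual real return is the same each year: (1+6.64%)/(1+5.74%) − 1 = 0.00851.

0.851%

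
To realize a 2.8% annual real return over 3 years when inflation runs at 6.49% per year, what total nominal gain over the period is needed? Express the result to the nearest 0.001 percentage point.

Required annual nominal rate: (1+2.8%)(1+6.49%) − 1 = 9.47172%.
Cumulative over 3 years: (1 + 0.0947172)^3 − 1 ≈ 0.31192.

31.192%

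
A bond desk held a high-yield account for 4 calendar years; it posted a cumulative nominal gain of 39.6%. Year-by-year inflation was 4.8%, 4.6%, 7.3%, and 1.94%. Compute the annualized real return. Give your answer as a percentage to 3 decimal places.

Cumulative inflation factor: 1.048 × 1.046 × 1.073 × 1.0194 ≈ 1.19905.
Nominal growth factor: 1.39600. Real growth factor = 1.39600 / 1.19905 ≈ 1.16425.
Annualized: 1.16425^(1/4) − 1 ≈ 0.03875.

3.875%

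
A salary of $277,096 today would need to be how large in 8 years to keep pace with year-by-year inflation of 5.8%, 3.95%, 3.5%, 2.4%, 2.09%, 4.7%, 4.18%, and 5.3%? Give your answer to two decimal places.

Cumulative price-level factor: 1.058 × 1.0395 × 1.035 × 1.024 × 1.0209 × 1.047 × 1.0418 × 1.053 ≈ 1.3667625726.
The nominal amount required is $277,096 scaled up by that factor.

$378,724.44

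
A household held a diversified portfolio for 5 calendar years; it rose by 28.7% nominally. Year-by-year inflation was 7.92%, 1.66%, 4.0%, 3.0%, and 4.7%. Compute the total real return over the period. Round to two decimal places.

Cumulative inflation factor: 1.0792 × 1.0166 × 1.040 × 1.030 × 1.047 ≈ 1.23047.
Nominal growth factor: 1.28700. Real growth factor = 1.28700 / 1.23047 ≈ 1.04595.
Total real return ≈ 4.5946%.

4.59%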